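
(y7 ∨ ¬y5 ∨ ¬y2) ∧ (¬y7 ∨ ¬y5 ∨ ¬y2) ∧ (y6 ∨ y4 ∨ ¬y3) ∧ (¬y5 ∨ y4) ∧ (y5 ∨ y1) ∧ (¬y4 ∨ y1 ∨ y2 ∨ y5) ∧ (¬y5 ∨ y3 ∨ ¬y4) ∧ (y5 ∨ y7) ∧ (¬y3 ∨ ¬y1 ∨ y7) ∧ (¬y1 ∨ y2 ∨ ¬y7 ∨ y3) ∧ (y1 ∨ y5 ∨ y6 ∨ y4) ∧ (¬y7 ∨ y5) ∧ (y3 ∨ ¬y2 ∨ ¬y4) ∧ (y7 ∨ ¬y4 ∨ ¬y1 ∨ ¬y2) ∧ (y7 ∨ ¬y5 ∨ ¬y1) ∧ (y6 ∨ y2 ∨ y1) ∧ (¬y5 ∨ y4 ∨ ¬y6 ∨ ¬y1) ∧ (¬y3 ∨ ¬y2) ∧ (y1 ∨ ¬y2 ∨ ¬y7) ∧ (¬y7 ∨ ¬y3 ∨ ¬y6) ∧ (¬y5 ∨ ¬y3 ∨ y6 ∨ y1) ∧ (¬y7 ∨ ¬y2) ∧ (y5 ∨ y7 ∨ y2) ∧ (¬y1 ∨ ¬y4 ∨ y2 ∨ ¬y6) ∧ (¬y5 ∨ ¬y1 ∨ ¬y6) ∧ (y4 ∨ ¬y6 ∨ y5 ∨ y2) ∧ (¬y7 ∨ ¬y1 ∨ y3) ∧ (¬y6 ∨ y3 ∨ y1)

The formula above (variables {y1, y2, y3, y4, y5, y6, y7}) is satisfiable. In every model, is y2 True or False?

Suppose y2 = True.
The clause (¬y3) is unit, so y3 = False.
The clause (¬y4) is unit, so y4 = False.
The clause (¬y5) is unit, so y5 = False.
The clause (y1) is unit, so y1 = True.
The clause (y7) is unit, so y7 = True.
That conflicts with the unit clause (¬y7).
So every satisfying assignment has y2 = False.

False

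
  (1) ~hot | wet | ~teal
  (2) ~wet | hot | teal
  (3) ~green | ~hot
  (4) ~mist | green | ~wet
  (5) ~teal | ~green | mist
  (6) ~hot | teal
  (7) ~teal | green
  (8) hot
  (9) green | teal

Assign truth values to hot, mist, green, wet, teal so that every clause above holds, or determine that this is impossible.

UNSATISFIABLE

From the singleton clause (hot), hot = 1.
From the singleton clause (~green), green = 0.
From the singleton clause (teal), teal = 1.
Now (~teal) is unsatisfied and unit — conflict.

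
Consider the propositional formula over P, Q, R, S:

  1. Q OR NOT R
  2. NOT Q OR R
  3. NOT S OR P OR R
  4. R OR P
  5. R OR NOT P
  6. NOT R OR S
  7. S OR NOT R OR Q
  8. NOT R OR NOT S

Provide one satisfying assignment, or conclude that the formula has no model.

Branch on Q: set Q = true.
The clause (R) is unit, so R = true.
The clause (S) is unit, so S = true.
That conflicts with the unit clause (NOT S).
So Q must be the other value — set Q = false.
The clause (NOT R) is unit, so R = false.
The clause (P) is unit, so P = true.
That conflicts with the unit clause (NOT P).
Either choice for Q ends in contradiction.

UNSATISFIABLE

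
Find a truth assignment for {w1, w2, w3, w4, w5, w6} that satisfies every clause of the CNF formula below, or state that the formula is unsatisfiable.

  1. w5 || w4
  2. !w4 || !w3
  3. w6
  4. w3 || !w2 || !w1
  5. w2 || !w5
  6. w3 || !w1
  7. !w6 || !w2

w1: false; w2: false; w3: false; w4: true; w5: false; w6: true

From the singleton clause (w6), w6 = true.
From the singleton clause (!w2), w2 = false.
From the singleton clause (!w5), w5 = false.
From the singleton clause (w4), w4 = true.
From the singleton clause (!w3), w3 = false.
From the singleton clause (!w1), w1 = false.
All clauses are satisfied.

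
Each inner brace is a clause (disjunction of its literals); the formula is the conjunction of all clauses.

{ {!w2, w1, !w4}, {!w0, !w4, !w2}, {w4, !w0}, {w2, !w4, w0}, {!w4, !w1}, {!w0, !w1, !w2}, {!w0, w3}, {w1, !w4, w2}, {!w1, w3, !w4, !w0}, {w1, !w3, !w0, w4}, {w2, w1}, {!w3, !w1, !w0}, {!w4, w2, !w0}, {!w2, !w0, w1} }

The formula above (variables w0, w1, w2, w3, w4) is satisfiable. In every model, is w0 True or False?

False

Suppose w0 = true.
From the singleton clause (w4), w4 = true.
From the singleton clause (!w2), w2 = false.
Now (w2) is unsatisfied and unit — conflict.
So every satisfying assignment has w0 = False.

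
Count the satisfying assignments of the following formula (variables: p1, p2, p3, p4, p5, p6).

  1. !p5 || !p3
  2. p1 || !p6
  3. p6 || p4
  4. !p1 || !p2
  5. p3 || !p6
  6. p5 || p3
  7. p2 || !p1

4

There are 2^6 = 64 truth assignments over (p1, p2, p3, p4, p5, p6).
Split on p1. With p1 = true, the clauses containing p1 are satisfied and !p1 drops from the rest; 0 of the 2^5 = 32 assignments to the other variables satisfy what remains.
With p1 = false, by the same count on the reduced clause set, 4 assignments work.
Total: 0 + 4 = 4.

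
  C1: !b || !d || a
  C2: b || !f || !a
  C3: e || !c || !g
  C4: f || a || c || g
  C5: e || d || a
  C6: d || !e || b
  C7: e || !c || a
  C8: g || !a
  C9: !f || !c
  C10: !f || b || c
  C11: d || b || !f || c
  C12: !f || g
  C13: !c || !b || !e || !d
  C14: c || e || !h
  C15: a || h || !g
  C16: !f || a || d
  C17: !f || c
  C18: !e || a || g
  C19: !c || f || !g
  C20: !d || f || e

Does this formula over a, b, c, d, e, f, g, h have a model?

Case g = true:
Case e = true:
Case d = true:
Case b = true:
(a) alone gives a = true.
(!c) alone gives c = false.
(!f) alone gives f = false.
Every clause is now satisfied; h is unconstrained.
A satisfying assignment: a=true,  b=true,  c=false,  d=true,  e=true,  f=false,  g=true,  h=true.

Yes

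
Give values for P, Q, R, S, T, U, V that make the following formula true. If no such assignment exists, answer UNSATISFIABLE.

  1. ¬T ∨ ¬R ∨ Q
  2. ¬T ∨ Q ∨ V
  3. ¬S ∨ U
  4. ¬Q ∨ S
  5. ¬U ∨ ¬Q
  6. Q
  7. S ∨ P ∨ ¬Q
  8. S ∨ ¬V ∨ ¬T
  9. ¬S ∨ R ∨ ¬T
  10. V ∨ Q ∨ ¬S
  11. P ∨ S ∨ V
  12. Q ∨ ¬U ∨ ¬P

UNSATISFIABLE

From the singleton clause (Q), Q = True.
From the singleton clause (S), S = True.
From the singleton clause (U), U = True.
Now (¬U) is unsatisfied and unit — conflict.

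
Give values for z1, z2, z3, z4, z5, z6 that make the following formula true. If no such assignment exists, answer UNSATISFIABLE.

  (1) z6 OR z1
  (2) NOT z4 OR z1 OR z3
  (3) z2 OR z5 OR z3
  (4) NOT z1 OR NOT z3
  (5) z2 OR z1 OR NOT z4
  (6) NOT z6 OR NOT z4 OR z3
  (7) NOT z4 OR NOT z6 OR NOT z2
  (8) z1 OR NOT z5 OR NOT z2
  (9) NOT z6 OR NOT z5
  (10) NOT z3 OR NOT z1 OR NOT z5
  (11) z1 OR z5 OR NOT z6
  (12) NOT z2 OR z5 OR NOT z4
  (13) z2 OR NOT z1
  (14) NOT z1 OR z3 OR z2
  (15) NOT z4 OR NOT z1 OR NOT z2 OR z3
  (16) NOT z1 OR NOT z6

z1 ↦ true; z2 ↦ true; z3 ↦ false; z4 ↦ false; z5 ↦ true; z6 ↦ false

Suppose z6 = false.
The clause (z1) is unit, so z1 = true.
The clause (NOT z3) is unit, so z3 = false.
The clause (z2) is unit, so z2 = true.
The clause (NOT z4) is unit, so z4 = false.
Every clause is now satisfied; z5 is unconstrained.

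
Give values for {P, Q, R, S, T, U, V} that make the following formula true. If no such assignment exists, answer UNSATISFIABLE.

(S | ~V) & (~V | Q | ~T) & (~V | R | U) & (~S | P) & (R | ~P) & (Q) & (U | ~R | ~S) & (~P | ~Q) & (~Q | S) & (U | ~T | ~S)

The clause (Q) is unit, so Q = 1.
The clause (~P) is unit, so P = 0.
The clause (~S) is unit, so S = 0.
That conflicts with the unit clause (S).

UNSATISFIABLE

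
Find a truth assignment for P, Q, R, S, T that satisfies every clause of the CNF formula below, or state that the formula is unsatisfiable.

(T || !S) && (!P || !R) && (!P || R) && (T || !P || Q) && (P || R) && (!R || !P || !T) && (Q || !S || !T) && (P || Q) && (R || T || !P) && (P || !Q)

Branch on T: set T = true.
Branch on P: set P = false.
Unit clause (R) forces R = true.
Unit clause (Q) forces Q = true.
That conflicts with the unit clause (!Q).
That branch fails; take P = true instead.
Unit clause (!R) forces R = false.
That conflicts with the unit clause (R).
Either choice for P ends in contradiction.
That branch fails; take T = false instead.
Unit clause (!S) forces S = false.
Branch on P: set P = false.
Unit clause (R) forces R = true.
Unit clause (Q) forces Q = true.
That conflicts with the unit clause (!Q).
That branch fails; take P = true instead.
Unit clause (!R) forces R = false.
That conflicts with the unit clause (R).
Either choice for P ends in contradiction.
Either choice for T ends in contradiction.

UNSATISFIABLE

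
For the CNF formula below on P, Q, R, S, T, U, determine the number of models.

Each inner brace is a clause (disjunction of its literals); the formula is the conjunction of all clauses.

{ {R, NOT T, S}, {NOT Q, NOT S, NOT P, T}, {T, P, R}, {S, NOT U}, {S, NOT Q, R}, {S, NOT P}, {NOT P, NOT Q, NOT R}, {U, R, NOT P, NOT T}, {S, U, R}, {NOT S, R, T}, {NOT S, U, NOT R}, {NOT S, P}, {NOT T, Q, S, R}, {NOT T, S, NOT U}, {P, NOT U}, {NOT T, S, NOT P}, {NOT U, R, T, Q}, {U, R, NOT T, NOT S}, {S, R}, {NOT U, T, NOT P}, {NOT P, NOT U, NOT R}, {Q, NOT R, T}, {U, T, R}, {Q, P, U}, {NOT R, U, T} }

There are 2^6 = 64 truth assignments over (P, Q, R, S, T, U).
Split on R. With R = true, the clauses containing R are satisfied and NOT R drops from the rest; 1 of the 2^5 = 32 assignments to the other variables satisfy what remains.
With R = false, by the same count on the reduced clause set, 2 assignments work.
(One model: P=F, Q=T, R=T, S=F, T=T, U=F.)
Total: 1 + 2 = 3.

3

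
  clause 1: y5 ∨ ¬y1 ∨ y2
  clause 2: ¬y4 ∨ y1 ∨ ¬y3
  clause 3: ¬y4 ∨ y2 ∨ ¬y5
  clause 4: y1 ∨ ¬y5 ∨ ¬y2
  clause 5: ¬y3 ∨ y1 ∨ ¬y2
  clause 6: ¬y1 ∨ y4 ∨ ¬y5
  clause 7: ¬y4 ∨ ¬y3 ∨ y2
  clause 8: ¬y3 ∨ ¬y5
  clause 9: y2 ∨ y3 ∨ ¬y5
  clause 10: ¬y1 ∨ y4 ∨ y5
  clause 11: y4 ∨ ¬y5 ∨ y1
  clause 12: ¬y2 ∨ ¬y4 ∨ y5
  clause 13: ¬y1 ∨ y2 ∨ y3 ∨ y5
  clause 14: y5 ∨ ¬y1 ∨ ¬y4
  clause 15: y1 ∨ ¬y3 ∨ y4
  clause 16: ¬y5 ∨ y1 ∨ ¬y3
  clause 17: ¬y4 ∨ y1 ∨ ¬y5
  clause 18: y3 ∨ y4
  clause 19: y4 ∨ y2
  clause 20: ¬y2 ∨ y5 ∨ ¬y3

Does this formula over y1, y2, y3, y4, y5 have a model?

Satisfiable

Try y3 = False.
The clause (y4) is unit, so y4 = True.
Try y2 = False.
The clause (¬y5) is unit, so y5 = False.
The clause (¬y1) is unit, so y1 = False.
All clauses are satisfied.
A satisfying assignment: y1 ↦ False,  y2 ↦ False,  y3 ↦ False,  y4 ↦ True,  y5 ↦ False.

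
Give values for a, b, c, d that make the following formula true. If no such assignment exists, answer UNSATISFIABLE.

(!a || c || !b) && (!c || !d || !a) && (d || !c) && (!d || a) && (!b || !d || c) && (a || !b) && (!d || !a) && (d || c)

Case d = true:
Unit clause (a) forces a = true.
Now (!a) is unsatisfied and unit — conflict.
Backtrack on d: now try d = false.
Unit clause (!c) forces c = false.
Now (c) is unsatisfied and unit — conflict.
Neither d = true nor d = false works.

UNSATISFIABLE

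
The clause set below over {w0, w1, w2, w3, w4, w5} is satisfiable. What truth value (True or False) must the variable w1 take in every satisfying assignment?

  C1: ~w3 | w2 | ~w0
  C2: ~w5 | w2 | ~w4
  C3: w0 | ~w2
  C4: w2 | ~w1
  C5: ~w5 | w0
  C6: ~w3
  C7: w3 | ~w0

Suppose w1 = 1.
Unit clause (w2) forces w2 = 1.
Unit clause (w0) forces w0 = 1.
Unit clause (~w3) forces w3 = 0.
But (w3) is also a unit clause — contradiction.
So every satisfying assignment has w1 = False.

False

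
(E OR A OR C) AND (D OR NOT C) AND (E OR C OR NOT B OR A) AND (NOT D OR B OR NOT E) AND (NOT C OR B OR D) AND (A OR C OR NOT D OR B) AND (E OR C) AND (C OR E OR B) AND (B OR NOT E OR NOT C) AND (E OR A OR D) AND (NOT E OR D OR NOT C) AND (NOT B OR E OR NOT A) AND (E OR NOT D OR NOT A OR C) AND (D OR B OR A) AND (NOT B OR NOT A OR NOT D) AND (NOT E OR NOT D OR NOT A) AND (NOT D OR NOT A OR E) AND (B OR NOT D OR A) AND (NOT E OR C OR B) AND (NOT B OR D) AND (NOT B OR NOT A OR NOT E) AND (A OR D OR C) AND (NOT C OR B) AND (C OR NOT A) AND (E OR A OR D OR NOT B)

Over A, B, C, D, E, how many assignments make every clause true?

3

There are 2^5 = 32 truth assignments over (A, B, C, D, E).
Split on A. With A = true, the clauses containing A are satisfied and NOT A drops from the rest; 0 of the 2^4 = 16 assignments to the other variables satisfy what remains.
With A = false, by the same count on the reduced clause set, 3 assignments work.
Total: 0 + 3 = 3.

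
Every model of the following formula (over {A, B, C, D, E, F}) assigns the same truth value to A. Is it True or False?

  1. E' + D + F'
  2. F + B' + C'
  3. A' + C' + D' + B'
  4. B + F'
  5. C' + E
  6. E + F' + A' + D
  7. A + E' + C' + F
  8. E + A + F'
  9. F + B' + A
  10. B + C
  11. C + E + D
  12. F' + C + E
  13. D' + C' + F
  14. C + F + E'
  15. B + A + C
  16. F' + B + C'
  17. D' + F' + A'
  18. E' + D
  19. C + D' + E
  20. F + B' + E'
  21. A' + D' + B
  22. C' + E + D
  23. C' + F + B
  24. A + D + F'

False

Suppose A = 1.
Case B = 1:
Case F = 1:
The clause (D') is unit, so D = 0.
The clause (E') is unit, so E = 0.
Now (E) is unsatisfied and unit — conflict.
Backtrack on F: now try F = 0.
The clause (C') is unit, so C = 0.
The clause (E') is unit, so E = 0.
The clause (D) is unit, so D = 1.
Now (D') is unsatisfied and unit — conflict.
Neither F = 1 nor F = 0 works.
Backtrack on B: now try B = 0.
The clause (F') is unit, so F = 0.
The clause (C) is unit, so C = 1.
Now (C') is unsatisfied and unit — conflict.
Neither B = 1 nor B = 0 works.
So every satisfying assignment has A = False.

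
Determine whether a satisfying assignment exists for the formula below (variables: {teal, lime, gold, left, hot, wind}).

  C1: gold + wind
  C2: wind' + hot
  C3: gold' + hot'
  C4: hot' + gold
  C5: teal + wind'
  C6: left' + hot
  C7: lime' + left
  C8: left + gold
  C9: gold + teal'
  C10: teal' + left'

Yes

Suppose gold = 1.
(hot') alone gives hot = 0.
(wind') alone gives wind = 0.
(left') alone gives left = 0.
(lime') alone gives lime = 0.
Every clause is now satisfied; teal is unconstrained.
A satisfying assignment: teal: 1; lime: 0; gold: 1; left: 0; hot: 0; wind: 0.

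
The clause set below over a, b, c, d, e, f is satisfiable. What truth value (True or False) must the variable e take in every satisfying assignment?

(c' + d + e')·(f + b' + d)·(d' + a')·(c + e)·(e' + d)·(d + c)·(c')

Suppose e = 0.
Unit clause (c) forces c = 1.
Now (c') is unsatisfied and unit — conflict.
So every satisfying assignment has e = True.

True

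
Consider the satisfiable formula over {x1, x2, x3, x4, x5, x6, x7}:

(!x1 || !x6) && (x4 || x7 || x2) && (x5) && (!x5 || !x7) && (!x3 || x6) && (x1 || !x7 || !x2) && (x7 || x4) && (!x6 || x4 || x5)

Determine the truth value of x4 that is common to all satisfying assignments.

True

Suppose x4 = false.
The clause (x5) is unit, so x5 = true.
The clause (!x7) is unit, so x7 = false.
That conflicts with the unit clause (x7).
So every satisfying assignment has x4 = True.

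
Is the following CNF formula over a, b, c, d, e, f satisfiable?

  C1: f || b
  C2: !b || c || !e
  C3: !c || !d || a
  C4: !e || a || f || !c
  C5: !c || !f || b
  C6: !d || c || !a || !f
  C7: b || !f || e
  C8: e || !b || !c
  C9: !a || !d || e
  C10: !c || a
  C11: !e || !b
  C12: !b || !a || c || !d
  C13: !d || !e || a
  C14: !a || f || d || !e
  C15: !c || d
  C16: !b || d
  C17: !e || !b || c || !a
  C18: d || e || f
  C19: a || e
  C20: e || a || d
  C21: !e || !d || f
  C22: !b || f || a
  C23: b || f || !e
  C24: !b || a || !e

Yes

Try f = true.
Try c = false.
Try b = false.
Unit clause (e) forces e = true.
Try d = false.
No clause remains; a is free.
A satisfying assignment: a ↦ true, b ↦ false, c ↦ false, d ↦ false, e ↦ true, f ↦ true.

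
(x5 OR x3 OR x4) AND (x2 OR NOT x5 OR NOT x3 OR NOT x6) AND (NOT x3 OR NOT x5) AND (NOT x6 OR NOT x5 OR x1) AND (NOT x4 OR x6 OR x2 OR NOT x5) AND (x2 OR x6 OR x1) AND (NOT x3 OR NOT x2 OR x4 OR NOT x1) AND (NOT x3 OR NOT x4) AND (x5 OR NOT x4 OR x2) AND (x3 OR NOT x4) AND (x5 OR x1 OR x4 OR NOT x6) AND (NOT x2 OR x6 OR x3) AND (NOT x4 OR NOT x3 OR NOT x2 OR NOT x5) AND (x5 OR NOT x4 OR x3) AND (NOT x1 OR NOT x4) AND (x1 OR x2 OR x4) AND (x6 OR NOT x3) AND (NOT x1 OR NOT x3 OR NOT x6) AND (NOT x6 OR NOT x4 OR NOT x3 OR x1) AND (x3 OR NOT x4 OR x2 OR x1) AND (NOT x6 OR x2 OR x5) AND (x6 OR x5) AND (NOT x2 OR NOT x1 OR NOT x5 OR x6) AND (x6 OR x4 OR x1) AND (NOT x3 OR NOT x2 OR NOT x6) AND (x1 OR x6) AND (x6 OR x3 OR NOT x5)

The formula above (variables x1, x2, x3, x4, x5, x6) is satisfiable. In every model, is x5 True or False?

True

Suppose x5 = false.
(x6) alone gives x6 = true.
(x2) alone gives x2 = true.
(NOT x3) alone gives x3 = false.
(x4) alone gives x4 = true.
That conflicts with the unit clause (NOT x4).
So every satisfying assignment has x5 = True.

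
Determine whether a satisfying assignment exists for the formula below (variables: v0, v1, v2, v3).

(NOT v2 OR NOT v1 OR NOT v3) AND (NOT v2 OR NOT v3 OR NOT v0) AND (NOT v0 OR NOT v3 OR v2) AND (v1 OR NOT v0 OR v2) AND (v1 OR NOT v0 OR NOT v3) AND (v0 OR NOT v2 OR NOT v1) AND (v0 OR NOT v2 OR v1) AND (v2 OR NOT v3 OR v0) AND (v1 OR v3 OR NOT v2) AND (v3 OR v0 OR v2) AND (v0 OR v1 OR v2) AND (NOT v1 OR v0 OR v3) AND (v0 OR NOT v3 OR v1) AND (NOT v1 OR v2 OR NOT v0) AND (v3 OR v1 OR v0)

Yes, satisfiable

Case v2 = true:
Case v1 = true:
(NOT v3) alone gives v3 = false.
(v0) alone gives v0 = true.
All clauses are satisfied.
A satisfying assignment: v0: true; v1: true; v2: true; v3: false.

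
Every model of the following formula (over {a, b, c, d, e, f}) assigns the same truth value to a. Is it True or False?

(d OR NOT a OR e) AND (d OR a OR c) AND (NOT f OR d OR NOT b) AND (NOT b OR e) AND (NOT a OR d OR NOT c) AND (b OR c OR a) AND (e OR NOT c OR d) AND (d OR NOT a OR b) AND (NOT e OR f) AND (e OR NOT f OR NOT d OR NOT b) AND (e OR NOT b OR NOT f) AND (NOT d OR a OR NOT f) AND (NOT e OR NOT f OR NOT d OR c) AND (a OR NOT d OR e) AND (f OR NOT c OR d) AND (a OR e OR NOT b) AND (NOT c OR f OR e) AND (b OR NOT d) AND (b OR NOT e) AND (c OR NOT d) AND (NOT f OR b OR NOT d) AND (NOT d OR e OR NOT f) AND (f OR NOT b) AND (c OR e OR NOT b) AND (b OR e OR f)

Suppose a = false.
Case d = true:
Unit clause (NOT f) forces f = false.
Unit clause (NOT e) forces e = false.
Now (e) is unsatisfied and unit — conflict.
Undo d and try d = false.
Unit clause (c) forces c = true.
Unit clause (e) forces e = true.
Unit clause (f) forces f = true.
Unit clause (NOT b) forces b = false.
Now (b) is unsatisfied and unit — conflict.
Either choice for d ends in contradiction.
So every satisfying assignment has a = True.

True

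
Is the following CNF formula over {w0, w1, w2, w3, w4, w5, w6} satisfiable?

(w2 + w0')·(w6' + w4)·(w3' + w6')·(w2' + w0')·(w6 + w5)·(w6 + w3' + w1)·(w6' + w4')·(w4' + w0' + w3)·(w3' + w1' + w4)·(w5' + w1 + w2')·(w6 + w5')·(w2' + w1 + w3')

Try w2 = 1.
The clause (w0') is unit, so w0 = 0.
Try w6 = 0.
The clause (w5) is unit, so w5 = 1.
That conflicts with the unit clause (w5').
Backtrack on w6: now try w6 = 1.
The clause (w4) is unit, so w4 = 1.
That conflicts with the unit clause (w4').
Both values of w6 lead to a conflict.
Backtrack on w2: now try w2 = 0.
The clause (w0') is unit, so w0 = 0.
Try w6 = 0.
The clause (w5) is unit, so w5 = 1.
That conflicts with the unit clause (w5').
Backtrack on w6: now try w6 = 1.
The clause (w4) is unit, so w4 = 1.
That conflicts with the unit clause (w4').
Both values of w6 lead to a conflict.
Both values of w2 lead to a conflict.
No assignment satisfies every clause.

No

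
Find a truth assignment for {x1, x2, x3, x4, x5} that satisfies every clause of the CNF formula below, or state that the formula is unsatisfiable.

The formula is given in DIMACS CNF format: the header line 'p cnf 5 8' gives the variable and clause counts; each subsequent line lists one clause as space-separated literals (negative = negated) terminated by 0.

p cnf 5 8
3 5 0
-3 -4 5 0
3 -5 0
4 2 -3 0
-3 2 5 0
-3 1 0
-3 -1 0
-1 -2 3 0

Branch on x3: set x3 = True.
The clause (x1) is unit, so x1 = True.
Now (¬x1) is unsatisfied and unit — conflict.
Undo x3 and try x3 = False.
The clause (x5) is unit, so x5 = True.
Now (¬x5) is unsatisfied and unit — conflict.
Neither x3 = True nor x3 = False works.

UNSATISFIABLE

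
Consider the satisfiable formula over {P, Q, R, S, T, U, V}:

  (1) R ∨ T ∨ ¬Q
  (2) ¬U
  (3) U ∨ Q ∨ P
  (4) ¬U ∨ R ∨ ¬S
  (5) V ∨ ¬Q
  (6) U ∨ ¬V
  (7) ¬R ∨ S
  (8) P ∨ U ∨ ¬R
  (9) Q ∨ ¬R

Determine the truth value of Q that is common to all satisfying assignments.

False

Suppose Q = True.
(¬U) alone gives U = False.
(V) alone gives V = True.
Now (¬V) is unsatisfied and unit — conflict.
So every satisfying assignment has Q = False.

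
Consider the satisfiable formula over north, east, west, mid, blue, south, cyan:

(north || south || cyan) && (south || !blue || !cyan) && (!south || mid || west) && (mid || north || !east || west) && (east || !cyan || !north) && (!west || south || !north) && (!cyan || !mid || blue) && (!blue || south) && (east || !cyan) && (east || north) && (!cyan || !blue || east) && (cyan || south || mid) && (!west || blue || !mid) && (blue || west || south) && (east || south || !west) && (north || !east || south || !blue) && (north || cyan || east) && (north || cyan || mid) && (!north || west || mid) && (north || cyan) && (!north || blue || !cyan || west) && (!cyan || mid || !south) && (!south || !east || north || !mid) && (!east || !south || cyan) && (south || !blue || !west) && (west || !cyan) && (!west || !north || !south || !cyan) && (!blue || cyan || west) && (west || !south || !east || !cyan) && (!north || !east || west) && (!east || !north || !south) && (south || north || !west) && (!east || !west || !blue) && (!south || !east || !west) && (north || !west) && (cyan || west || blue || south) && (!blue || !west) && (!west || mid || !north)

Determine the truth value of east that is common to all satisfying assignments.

False

Suppose east = true.
Branch on blue: set blue = false.
Branch on cyan: set cyan = false.
The clause (north) is unit, so north = true.
The clause (!south) is unit, so south = false.
The clause (!west) is unit, so west = false.
Now (west) is unsatisfied and unit — conflict.
That branch fails; take cyan = true instead.
The clause (!mid) is unit, so mid = false.
The clause (!south) is unit, so south = false.
The clause (west) is unit, so west = true.
The clause (!north) is unit, so north = false.
Now (north) is unsatisfied and unit — conflict.
Neither cyan = true nor cyan = false works.
That branch fails; take blue = true instead.
The clause (south) is unit, so south = true.
The clause (cyan) is unit, so cyan = true.
The clause (mid) is unit, so mid = true.
The clause (north) is unit, so north = true.
Now (!north) is unsatisfied and unit — conflict.
Neither blue = true nor blue = false works.
So every satisfying assignment has east = False.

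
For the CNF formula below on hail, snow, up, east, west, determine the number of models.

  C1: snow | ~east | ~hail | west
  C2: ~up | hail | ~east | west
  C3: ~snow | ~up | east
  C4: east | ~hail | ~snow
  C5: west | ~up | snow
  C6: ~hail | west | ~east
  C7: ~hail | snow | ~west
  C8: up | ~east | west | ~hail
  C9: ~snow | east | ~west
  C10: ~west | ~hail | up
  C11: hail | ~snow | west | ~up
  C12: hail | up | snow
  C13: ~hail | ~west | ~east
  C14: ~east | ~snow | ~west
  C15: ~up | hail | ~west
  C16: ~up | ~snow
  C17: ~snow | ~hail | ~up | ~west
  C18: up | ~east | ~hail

There are 2^5 = 32 truth assignments over (hail, snow, up, east, west).
Split on east. With east = 1, the clauses containing east are satisfied and ~east drops from the rest; 1 of the 2^4 = 16 assignments to the other variables satisfy what remains.
With east = 0, by the same count on the reduced clause set, 2 assignments work.
Total: 1 + 2 = 3.

3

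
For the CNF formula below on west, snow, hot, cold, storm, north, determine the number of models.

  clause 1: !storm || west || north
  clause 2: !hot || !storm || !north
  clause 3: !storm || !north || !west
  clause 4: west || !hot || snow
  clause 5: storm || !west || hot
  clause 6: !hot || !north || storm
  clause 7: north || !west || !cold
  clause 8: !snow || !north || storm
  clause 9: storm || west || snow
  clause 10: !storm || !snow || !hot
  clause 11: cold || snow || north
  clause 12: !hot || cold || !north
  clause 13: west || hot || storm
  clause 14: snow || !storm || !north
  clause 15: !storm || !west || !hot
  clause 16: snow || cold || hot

There are 2^6 = 64 truth assignments over (west, snow, hot, cold, storm, north).
Split on hot. With hot = true, the clauses containing hot are satisfied and !hot drops from the rest; 3 of the 2^5 = 32 assignments to the other variables satisfy what remains.
With hot = false, by the same count on the reduced clause set, 3 assignments work.
Total: 3 + 3 = 6.

6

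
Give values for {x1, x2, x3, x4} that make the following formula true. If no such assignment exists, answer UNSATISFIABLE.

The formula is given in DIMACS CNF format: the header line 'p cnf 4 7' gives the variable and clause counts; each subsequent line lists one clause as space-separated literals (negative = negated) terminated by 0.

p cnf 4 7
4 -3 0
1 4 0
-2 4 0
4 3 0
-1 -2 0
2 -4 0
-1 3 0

Suppose x4 = True.
The clause (x2) is unit, so x2 = True.
The clause (¬x1) is unit, so x1 = False.
Every clause is now satisfied; x3 is unconstrained.

x1: False; x2: True; x3: True; x4: True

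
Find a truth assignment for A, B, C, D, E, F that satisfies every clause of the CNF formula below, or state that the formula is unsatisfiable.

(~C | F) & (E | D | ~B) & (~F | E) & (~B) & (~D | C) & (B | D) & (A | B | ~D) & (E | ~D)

Unit clause (~B) forces B = 0.
Unit clause (D) forces D = 1.
Unit clause (C) forces C = 1.
Unit clause (F) forces F = 1.
Unit clause (E) forces E = 1.
Unit clause (A) forces A = 1.
All clauses are satisfied.

A ↦ 1,  B ↦ 0,  C ↦ 1,  D ↦ 1,  E ↦ 1,  F ↦ 1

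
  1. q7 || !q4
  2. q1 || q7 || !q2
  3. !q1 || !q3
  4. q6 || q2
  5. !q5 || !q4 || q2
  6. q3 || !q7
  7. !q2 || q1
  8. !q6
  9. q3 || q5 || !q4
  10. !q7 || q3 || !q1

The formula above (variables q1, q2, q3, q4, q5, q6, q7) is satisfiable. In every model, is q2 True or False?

Suppose q2 = false.
The clause (q6) is unit, so q6 = true.
That conflicts with the unit clause (!q6).
So every satisfying assignment has q2 = True.

True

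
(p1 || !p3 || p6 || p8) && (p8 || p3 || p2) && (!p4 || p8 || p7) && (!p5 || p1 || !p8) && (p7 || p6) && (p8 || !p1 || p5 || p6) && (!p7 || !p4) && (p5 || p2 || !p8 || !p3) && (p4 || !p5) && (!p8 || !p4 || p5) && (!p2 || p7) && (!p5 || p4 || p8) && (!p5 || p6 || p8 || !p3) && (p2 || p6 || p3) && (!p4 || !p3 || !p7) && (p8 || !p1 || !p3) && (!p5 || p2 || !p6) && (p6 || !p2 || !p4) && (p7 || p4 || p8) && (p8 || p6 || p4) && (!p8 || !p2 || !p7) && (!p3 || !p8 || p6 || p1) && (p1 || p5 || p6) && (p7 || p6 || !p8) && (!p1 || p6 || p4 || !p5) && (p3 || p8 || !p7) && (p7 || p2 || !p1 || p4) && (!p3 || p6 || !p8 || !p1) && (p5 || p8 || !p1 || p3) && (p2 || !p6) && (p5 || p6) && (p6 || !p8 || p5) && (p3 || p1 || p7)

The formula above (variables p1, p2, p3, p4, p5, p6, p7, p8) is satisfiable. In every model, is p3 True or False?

Suppose p3 = false.
Branch on p8: set p8 = true.
Branch on p5: set p5 = false.
The clause (!p4) is unit, so p4 = false.
The clause (p6) is unit, so p6 = true.
The clause (p2) is unit, so p2 = true.
The clause (p7) is unit, so p7 = true.
Now (!p7) is unsatisfied and unit — conflict.
So p5 must be the other value — set p5 = true.
The clause (p1) is unit, so p1 = true.
The clause (p4) is unit, so p4 = true.
The clause (!p7) is unit, so p7 = false.
The clause (p6) is unit, so p6 = true.
The clause (!p2) is unit, so p2 = false.
Now (p2) is unsatisfied and unit — conflict.
Both values of p5 lead to a conflict.
So p8 must be the other value — set p8 = false.
The clause (p2) is unit, so p2 = true.
The clause (p7) is unit, so p7 = true.
Now (!p7) is unsatisfied and unit — conflict.
Both values of p8 lead to a conflict.
So every satisfying assignment has p3 = True.

True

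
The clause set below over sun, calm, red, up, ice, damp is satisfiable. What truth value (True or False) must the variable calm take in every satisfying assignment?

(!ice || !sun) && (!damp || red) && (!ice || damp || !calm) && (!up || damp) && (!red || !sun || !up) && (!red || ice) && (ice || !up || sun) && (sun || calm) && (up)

True

Suppose calm = false.
From the singleton clause (sun), sun = true.
From the singleton clause (!ice), ice = false.
From the singleton clause (!red), red = false.
From the singleton clause (!damp), damp = false.
From the singleton clause (!up), up = false.
But (up) is also a unit clause — contradiction.
So every satisfying assignment has calm = True.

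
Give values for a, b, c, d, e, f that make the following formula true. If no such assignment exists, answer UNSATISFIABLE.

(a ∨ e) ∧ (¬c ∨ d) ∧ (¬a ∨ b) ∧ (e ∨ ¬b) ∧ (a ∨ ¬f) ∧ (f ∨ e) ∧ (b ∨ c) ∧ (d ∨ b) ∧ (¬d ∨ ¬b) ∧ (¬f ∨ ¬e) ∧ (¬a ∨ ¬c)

a: False, b: True, c: False, d: False, e: True, f: False

Branch on a: set a = False.
From the singleton clause (e), e = True.
From the singleton clause (¬f), f = False.
Branch on c: set c = False.
From the singleton clause (b), b = True.
From the singleton clause (¬d), d = False.
All clauses are satisfied.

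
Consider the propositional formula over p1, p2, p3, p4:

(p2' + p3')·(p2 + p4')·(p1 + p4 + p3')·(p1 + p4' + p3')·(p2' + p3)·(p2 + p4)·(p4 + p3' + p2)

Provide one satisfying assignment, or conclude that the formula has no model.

UNSATISFIABLE

Try p2 = 0.
Unit clause (p4') forces p4 = 0.
Now (p4) is unsatisfied and unit — conflict.
Backtrack on p2: now try p2 = 1.
Unit clause (p3') forces p3 = 0.
Now (p3) is unsatisfied and unit — conflict.
Both values of p2 lead to a conflict.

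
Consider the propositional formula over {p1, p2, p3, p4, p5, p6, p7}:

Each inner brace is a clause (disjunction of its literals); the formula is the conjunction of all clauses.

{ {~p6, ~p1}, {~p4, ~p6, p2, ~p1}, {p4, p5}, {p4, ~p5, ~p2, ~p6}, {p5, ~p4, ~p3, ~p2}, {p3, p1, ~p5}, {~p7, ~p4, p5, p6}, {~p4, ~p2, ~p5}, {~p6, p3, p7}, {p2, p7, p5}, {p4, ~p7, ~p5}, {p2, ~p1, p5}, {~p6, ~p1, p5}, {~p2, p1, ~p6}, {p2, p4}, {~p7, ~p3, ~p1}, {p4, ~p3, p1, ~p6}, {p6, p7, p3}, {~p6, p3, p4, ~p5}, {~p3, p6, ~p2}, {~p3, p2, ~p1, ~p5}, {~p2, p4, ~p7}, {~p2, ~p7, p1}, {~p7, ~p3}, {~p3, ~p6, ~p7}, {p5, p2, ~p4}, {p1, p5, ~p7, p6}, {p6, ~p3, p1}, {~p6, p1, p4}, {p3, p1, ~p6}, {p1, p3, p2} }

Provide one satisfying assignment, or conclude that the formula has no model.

Suppose p6 = 0.
Suppose p4 = 1.
Suppose p7 = 1.
From the singleton clause (p5), p5 = 1.
From the singleton clause (~p2), p2 = 0.
From the singleton clause (~p3), p3 = 0.
From the singleton clause (p1), p1 = 1.
Every clause now holds.

p1=1, p2=0, p3=0, p4=1, p5=1, p6=0, p7=1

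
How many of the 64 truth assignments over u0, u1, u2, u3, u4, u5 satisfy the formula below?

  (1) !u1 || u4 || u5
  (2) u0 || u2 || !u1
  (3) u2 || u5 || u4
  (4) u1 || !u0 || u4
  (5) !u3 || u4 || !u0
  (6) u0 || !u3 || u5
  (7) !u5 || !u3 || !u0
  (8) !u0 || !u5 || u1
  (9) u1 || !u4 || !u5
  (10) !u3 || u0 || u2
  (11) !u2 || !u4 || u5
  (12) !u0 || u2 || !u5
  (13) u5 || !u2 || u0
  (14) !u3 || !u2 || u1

13

There are 2^6 = 64 truth assignments over (u0, u1, u2, u3, u4, u5).
Split on u3. With u3 = true, the clauses containing u3 are satisfied and !u3 drops from the rest; 4 of the 2^5 = 32 assignments to the other variables satisfy what remains.
With u3 = false, by the same count on the reduced clause set, 9 assignments work.
(One model: u0=F, u1=F, u2=F, u3=F, u4=F, u5=T.)
Total: 4 + 9 = 13.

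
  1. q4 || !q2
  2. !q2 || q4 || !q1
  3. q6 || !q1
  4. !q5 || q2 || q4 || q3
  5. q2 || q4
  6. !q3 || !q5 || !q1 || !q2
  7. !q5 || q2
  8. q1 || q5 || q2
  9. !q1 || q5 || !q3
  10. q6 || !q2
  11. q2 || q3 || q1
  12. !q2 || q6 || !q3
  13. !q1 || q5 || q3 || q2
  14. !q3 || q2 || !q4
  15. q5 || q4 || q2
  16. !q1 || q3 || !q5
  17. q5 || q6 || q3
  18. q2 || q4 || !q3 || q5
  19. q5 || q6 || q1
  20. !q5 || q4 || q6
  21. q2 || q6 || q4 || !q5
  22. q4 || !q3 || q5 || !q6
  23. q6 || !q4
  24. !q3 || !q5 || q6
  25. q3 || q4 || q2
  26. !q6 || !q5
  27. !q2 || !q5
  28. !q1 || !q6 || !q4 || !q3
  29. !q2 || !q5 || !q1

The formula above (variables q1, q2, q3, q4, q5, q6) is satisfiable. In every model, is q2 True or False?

Suppose q2 = false.
(q4) alone gives q4 = true.
(!q5) alone gives q5 = false.
(q1) alone gives q1 = true.
(q6) alone gives q6 = true.
(!q3) alone gives q3 = false.
But (q3) is also a unit clause — contradiction.
So every satisfying assignment has q2 = True.

True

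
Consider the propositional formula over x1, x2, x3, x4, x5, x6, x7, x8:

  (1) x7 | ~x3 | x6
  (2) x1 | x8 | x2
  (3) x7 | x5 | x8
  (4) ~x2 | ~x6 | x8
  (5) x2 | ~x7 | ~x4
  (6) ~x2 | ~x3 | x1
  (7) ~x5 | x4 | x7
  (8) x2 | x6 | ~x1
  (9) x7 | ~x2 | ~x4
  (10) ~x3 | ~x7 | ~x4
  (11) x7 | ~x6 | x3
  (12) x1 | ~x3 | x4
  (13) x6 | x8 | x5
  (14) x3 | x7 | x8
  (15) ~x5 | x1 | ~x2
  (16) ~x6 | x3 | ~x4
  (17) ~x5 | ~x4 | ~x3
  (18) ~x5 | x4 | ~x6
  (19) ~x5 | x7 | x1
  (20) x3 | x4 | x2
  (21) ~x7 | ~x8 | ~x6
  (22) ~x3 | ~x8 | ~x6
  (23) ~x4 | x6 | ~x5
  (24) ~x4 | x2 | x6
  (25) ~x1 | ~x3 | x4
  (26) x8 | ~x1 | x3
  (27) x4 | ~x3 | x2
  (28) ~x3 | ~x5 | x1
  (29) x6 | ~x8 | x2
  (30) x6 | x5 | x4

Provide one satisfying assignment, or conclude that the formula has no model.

x1: 1; x2: 1; x3: 0; x4: 1; x5: 0; x6: 0; x7: 1; x8: 1

Case x7 = 1:
Case x2 = 1:
Case x6 = 0:
Case x3 = 0:
Case x8 = 1:
Case x5 = 0:
From the singleton clause (x4), x4 = 1.
No clause remains; x1 is free.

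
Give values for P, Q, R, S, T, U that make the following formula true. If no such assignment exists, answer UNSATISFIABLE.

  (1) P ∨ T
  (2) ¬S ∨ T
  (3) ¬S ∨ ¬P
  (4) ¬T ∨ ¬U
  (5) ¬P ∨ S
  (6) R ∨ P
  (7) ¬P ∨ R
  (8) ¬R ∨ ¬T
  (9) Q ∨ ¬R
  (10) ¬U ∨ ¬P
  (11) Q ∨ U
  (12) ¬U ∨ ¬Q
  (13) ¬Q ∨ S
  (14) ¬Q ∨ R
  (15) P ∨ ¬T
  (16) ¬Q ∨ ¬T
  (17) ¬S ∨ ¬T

Case P = True:
Unit clause (¬S) forces S = False.
Now (S) is unsatisfied and unit — conflict.
Backtrack on P: now try P = False.
Unit clause (T) forces T = True.
Now (¬T) is unsatisfied and unit — conflict.
Either choice for P ends in contradiction.

UNSATISFIABLE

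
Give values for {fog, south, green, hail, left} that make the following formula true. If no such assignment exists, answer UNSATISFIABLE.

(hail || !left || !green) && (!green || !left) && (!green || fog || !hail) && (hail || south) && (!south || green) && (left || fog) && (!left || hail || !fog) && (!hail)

Unit clause (!hail) forces hail = false.
Unit clause (south) forces south = true.
Unit clause (green) forces green = true.
Unit clause (!left) forces left = false.
Unit clause (fog) forces fog = true.
Every clause now holds.

fog ↦ true, south ↦ true, green ↦ true, hail ↦ false, left ↦ false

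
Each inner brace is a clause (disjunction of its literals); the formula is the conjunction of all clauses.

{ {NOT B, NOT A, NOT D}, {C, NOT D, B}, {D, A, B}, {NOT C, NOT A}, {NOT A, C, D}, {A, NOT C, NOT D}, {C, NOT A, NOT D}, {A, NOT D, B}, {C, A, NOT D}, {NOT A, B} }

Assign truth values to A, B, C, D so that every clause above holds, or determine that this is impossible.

Try C = false.
Try D = false.
Unit clause (NOT A) forces A = false.
Unit clause (B) forces B = true.
This assignment satisfies each clause.

A ↦ false, B ↦ true, C ↦ false, D ↦ false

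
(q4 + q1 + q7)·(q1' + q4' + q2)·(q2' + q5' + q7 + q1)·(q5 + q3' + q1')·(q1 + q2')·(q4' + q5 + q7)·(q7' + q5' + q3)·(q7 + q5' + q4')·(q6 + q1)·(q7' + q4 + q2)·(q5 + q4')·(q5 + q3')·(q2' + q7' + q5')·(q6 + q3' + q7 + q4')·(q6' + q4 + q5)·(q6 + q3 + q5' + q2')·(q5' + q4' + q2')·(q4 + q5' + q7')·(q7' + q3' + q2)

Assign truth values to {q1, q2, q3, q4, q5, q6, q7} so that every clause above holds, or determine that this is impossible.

Try q1 = 1.
Try q4 = 0.
Try q5 = 1.
The clause (q7') is unit, so q7 = 0.
Try q6 = 0.
Try q3 = 0.
The clause (q2') is unit, so q2 = 0.
This assignment satisfies each clause.

q1 ↦ 1; q2 ↦ 0; q3 ↦ 0; q4 ↦ 0; q5 ↦ 1; q6 ↦ 0; q7 ↦ 0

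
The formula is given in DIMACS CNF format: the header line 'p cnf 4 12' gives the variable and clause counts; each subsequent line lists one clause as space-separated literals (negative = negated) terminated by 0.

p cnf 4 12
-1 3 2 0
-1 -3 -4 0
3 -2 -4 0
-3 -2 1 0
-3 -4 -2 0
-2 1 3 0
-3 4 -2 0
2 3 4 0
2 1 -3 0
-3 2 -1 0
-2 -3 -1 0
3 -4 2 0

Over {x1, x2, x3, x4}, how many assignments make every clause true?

1

There are 2^4 = 16 truth assignments over (x1, x2, x3, x4).
Check each against the 12 clauses (columns in the order x1, x2, x3, x4):
  F F F F  ✗ fails (x2 ∨ x3 ∨ x4)
  F F F T  ✗ fails (x3 ∨ ¬x4 ∨ x2)
  F F T F  ✗ fails (x2 ∨ x1 ∨ ¬x3)
  F F T T  ✗ fails (x2 ∨ x1 ∨ ¬x3)
  F T F F  ✗ fails (¬x2 ∨ x1 ∨ x3)
  F T F T  ✗ fails (x3 ∨ ¬x2 ∨ ¬x4)
  F T T F  ✗ fails (¬x3 ∨ ¬x2 ∨ x1)
  F T T T  ✗ fails (¬x3 ∨ ¬x2 ∨ x1)
  T F F F  ✗ fails (¬x1 ∨ x3 ∨ x2)
  T F F T  ✗ fails (¬x1 ∨ x3 ∨ x2)
  T F T F  ✗ fails (¬x3 ∨ x2 ∨ ¬x1)
  T F T T  ✗ fails (¬x1 ∨ ¬x3 ∨ ¬x4)
  T T F F  ✓ satisfies all
  T T F T  ✗ fails (x3 ∨ ¬x2 ∨ ¬x4)
  T T T F  ✗ fails (¬x3 ∨ x4 ∨ ¬x2)
  T T T T  ✗ fails (¬x1 ∨ ¬x3 ∨ ¬x4)
1 of the 16 rows is a model.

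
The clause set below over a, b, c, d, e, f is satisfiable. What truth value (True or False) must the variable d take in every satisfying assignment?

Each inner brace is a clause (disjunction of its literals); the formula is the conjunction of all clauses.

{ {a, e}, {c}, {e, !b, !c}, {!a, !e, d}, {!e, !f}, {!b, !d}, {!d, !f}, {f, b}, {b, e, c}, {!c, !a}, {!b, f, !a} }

Suppose d = true.
(c) alone gives c = true.
(!b) alone gives b = false.
(!f) alone gives f = false.
But (f) is also a unit clause — contradiction.
So every satisfying assignment has d = False.

False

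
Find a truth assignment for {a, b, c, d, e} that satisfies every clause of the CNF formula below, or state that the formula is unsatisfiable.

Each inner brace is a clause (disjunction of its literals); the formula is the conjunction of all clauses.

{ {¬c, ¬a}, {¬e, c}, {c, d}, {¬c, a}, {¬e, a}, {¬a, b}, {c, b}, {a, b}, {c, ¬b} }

Branch on c: set c = False.
From the singleton clause (¬e), e = False.
From the singleton clause (d), d = True.
From the singleton clause (b), b = True.
That conflicts with the unit clause (¬b).
So c must be the other value — set c = True.
From the singleton clause (¬a), a = False.
That conflicts with the unit clause (a).
Neither c = True nor c = False works.

UNSATISFIABLE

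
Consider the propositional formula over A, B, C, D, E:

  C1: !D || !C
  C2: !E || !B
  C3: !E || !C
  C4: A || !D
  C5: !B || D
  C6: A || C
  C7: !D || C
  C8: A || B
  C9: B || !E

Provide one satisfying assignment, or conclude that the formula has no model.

Suppose D = false.
Unit clause (!B) forces B = false.
Unit clause (A) forces A = true.
Unit clause (!E) forces E = false.
No clause remains; C is free.

A: true; B: false; C: false; D: false; E: false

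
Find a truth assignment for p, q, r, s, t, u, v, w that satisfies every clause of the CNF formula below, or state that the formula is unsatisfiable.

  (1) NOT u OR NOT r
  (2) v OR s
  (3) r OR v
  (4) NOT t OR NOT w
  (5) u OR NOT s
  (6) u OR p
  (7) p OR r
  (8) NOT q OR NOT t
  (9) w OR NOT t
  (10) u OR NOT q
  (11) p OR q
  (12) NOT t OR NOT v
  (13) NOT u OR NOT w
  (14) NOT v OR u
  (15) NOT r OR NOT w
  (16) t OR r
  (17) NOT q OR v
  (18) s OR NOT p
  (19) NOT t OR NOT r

UNSATISFIABLE

Try u = false.
The clause (NOT s) is unit, so s = false.
The clause (v) is unit, so v = true.
But (NOT v) is also a unit clause — contradiction.
That branch fails; take u = true instead.
The clause (NOT r) is unit, so r = false.
The clause (v) is unit, so v = true.
The clause (p) is unit, so p = true.
The clause (NOT t) is unit, so t = false.
But (t) is also a unit clause — contradiction.
Both values of u lead to a conflict.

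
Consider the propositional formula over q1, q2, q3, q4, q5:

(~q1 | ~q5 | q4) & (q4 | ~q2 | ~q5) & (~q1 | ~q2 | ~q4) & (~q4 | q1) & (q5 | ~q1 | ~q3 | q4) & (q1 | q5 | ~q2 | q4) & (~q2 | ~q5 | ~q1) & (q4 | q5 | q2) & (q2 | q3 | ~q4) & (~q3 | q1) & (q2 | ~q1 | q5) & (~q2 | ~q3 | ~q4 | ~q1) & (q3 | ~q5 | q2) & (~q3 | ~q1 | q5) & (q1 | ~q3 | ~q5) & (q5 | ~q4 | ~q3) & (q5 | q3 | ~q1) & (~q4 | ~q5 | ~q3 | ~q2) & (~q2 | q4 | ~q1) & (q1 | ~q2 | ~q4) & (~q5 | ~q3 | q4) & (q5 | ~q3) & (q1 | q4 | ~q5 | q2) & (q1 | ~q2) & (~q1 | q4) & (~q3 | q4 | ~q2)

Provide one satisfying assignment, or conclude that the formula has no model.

q1: 1,  q2: 0,  q3: 1,  q4: 1,  q5: 1

Suppose q4 = 1.
Unit clause (q1) forces q1 = 1.
Unit clause (~q2) forces q2 = 0.
Unit clause (q3) forces q3 = 1.
Unit clause (q5) forces q5 = 1.
All clauses are satisfied.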